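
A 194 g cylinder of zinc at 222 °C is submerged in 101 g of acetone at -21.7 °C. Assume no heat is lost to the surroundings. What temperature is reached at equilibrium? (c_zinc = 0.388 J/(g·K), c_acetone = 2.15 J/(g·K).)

Taking heat into each body as positive, Σ m c ΔT = 0:
194×0.388×(T − 222) + 101×2.15×(T − (-21.7)) = 0
75.27(T − 222) + 217.15(T − (-21.7)) = 0
292.42 T = 11998
T = 11998 / 292.42 = 41 °C

T_f ≈ 41.0 °C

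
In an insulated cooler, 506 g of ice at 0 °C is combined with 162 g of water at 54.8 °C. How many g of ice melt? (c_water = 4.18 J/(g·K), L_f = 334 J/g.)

Water can give up m c ΔT = 162×4.18×54.8 = 37108 J before reaching 0 °C.
Fully melting the ice requires m_ice L_f = 506×334 = 169004 J.
37108 J < 169004 J, so only part of the ice melts and the system sits at 0 °C.
m_melt = 37108 / L_f = 111.1 g.

m_melted ≈ 111 g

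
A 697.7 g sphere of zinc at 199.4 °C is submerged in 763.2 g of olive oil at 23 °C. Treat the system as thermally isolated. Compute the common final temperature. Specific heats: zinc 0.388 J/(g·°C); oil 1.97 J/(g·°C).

T_f ≈ 49.9 °C

T_f is the heat-capacity-weighted average of the initial temperatures:
T_f = (270.71·199.4 + 1503.5·23) / (270.71 + 1503.5)
    = 88560 / 1774.2 ≈ 49.91 °C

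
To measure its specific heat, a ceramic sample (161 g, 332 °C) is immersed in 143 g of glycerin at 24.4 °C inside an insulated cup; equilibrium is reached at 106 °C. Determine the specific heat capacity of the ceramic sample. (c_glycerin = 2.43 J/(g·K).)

Energy conservation, ΣQ = 0:
161×c×(106 − 332) + 143×2.43×(106 − 24.4) = 0
-36386 c = -28355
c = -28355/-36386 ≈ 0.7793 J/(g·K)

c ≈ 0.779 J/(g·K)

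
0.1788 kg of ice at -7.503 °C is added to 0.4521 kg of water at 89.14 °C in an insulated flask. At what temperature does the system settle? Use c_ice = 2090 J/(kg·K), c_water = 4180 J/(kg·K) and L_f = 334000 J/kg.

Energy conservation, ΣQ = 0:
warm ice to 0 °C: 0.1788·2090·(0 − (-7.503)) = 2803.8
  melt ice: 0.1788·334000 = 59719
  meltwater 0→T: 0.1788·4180·T = 747.38 T
  water cools: 0.4521·4180·(T − 89.14) = 1889.8(T − 89.14)
2637.2 T = 168455 − 62523 = 105932
T ≈ 40.17 °C — above 0 °C, consistent with complete melting.

T_f ≈ 40.2 °C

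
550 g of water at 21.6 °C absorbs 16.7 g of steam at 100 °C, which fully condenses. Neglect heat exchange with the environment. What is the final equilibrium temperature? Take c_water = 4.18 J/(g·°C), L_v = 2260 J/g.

T_f ≈ 39.8 °C

Let T be the final temperature. ΣQ_i = 0:
latent heat released on condensation: 16.7·2260 = 37742
  condensate cools 100→T: 16.7·4.18·(T − 100) = 69.81(T − 100)
  original water: 2299(T − 21.6)
2368.8 T = 37742 + 6980.6 + 49658 = 94381
T ≈ 39.84 °C, under the boiling point, so the assumption holds.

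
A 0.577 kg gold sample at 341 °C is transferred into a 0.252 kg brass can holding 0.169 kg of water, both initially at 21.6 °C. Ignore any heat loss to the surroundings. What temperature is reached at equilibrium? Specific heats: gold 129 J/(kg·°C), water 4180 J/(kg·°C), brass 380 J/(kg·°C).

Taking heat into each body as positive, Σ m c ΔT = 0:
0.577*129*(T − 341) + 0.169*4180*(T − 21.6) + 0.252*380*(T − 21.6) = 0
74.43(T − 341) + 706.42(T − 21.6) + 95.76(T − 21.6) = 0
(74.43 + 706.42 + 95.76) T = 74.43*341 + 706.42*21.6 + 95.76*21.6
T = 42709 / 876.61 = 48.7 °C

T_f ≈ 48.7 °C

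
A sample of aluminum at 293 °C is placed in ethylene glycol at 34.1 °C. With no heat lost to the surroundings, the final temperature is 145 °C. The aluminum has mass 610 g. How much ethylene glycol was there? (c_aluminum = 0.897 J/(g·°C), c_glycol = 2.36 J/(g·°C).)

m ≈ 309 g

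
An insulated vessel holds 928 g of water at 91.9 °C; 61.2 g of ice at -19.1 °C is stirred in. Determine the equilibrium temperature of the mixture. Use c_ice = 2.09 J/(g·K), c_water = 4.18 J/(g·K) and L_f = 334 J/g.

T_f ≈ 80.7 °C

Heat gained plus heat lost sum to zero:
ice -19.1→0 °C: 61.2×2.09×19.1 = 2443
  fusion: m_ice L_f = 61.2×334 = 20441
  warm the meltwater: 255.82 T
  water: 3879(T − 91.9)
4134.9 T = 356484 − 22884 = 333600
T ≈ 80.68 °C — above 0 °C, consistent with complete melting.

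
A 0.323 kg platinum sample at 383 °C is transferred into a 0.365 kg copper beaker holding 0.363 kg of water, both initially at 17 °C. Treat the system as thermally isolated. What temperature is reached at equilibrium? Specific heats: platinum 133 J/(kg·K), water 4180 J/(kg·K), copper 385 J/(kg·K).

T_f ≈ 26.2 °C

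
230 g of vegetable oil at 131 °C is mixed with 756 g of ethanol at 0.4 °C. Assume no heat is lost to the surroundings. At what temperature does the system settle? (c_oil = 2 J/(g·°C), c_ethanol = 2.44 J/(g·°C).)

Energy conservation, ΣQ = 0:
230·2·(T − 131) + 756·2.44·(T − 0.4) = 0
460(T − 131) + 1844.6(T − 0.4) = 0
2304.6 T = 60998
T ≈ 26.47 °C

T_f ≈ 26.5 °C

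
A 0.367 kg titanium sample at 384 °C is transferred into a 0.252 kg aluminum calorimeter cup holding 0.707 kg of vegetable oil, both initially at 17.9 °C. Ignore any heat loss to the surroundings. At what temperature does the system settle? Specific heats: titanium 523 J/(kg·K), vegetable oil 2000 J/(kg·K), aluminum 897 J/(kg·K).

T_f ≈ 56.3 °C

Taking heat into each body as positive, Σ m c ΔT = 0:
0.367×523×(T − 384) + 0.707×2000×(T − 17.9) + 0.252×897×(T − 17.9) = 0
191.94(T − 384) + 1414(T − 17.9) + 226.04(T − 17.9) = 0
(191.94 + 1414 + 226.04) T = 191.94×384 + 1414×17.9 + 226.04×17.9
T = 103062 / 1832 = 56.3 °C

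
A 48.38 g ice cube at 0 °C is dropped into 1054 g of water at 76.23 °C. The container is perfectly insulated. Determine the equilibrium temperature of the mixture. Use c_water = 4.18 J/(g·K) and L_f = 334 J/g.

Taking heat into each body as positive, Σ m c ΔT = 0:
melt ice: 48.38·334 = 16159
  meltwater 0→T: 48.38·4.18·T = 202.23 T
  water: 4405.7(T − 76.23)
4607.9 T = 335848 − 16159 = 319689
T ≈ 69.38 °C — above 0 °C, consistent with complete melting.

T_f ≈ 69.4 °C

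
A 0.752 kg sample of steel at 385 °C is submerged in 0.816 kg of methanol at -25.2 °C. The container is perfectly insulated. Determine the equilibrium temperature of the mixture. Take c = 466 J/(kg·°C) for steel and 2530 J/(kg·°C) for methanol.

Energy conservation, ΣQ = 0:
0.752×466×(T − 385) + 0.816×2530×(T − (-25.2)) = 0
350.43(T − 385) + 2064.5(T − (-25.2)) = 0
(350.43 + 2064.5) T = 350.43×385 + 2064.5×(-25.2)
T = 82891 / 2414.9 = 34.3 °C

T_f ≈ 34.3 °C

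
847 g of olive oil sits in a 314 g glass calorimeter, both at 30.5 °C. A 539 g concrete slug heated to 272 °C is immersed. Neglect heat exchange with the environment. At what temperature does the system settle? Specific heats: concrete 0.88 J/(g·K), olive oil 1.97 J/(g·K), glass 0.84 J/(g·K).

Setting the total heat transfer to zero:
539×0.88×(T − 272) + 847×1.97×(T − 30.5) + 314×0.84×(T − 30.5) = 0
474.32(T − 272) + 1668.6(T − 30.5) + 263.76(T − 30.5) = 0
(474.32 + 1668.6 + 263.76) T = 474.32×272 + 1668.6×30.5 + 263.76×30.5
T = 187952/2406.7 ≈ 78.10 °C

T_f ≈ 78.1 °C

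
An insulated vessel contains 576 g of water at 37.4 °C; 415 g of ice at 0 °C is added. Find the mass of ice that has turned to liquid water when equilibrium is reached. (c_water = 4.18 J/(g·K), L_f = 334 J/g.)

m_melted ≈ 270 g

Cooling the water to 0 °C releases 576×4.18×37.4 = 90047 J.
To melt every bit of ice: 415×334 = 138610 J.
90047 J < 138610 J, so only part of the ice melts and the system sits at 0 °C.
m_melted×334 = 90047  ⇒  m_melted ≈ 269.6 g.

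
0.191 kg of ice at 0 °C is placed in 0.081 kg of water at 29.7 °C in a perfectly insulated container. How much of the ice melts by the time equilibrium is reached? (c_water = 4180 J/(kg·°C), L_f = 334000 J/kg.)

m_melted ≈ 0.0301 kg

Water can give up m c ΔT = 0.081×4180×29.7 = 10056 J before reaching 0 °C.
Melting all 0.191 kg of ice would need 0.191×334000 = 63794 J.
Since 10056 < 63794 J, not all the ice melts; equilibrium is at 0 °C.
m_melt = 10056 / L_f = 0.03011 kg.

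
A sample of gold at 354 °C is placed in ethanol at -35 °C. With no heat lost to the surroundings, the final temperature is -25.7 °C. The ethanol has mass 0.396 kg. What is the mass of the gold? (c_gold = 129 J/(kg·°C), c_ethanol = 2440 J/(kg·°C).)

m ≈ 0.183 kg

Heat lost by the gold = heat gained by the ethanol:
m·129·(354 − -25.7) = 0.396·2440·(-25.7 − (-35))
48981 m = 8986  ⇒  m ≈ 0.1835 kg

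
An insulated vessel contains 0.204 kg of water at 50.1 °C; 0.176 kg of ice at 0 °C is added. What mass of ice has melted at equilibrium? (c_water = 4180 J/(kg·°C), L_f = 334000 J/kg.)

Water can give up m c ΔT = 0.204×4180×50.1 = 42721 J before reaching 0 °C.
Fully melting the ice requires m_ice L_f = 0.176×334000 = 58784 J.
42721 J < 58784 J, so only part of the ice melts and the system sits at 0 °C.
m_melt = 42721 / L_f = 0.1279 kg.

m_melted ≈ 0.128 kg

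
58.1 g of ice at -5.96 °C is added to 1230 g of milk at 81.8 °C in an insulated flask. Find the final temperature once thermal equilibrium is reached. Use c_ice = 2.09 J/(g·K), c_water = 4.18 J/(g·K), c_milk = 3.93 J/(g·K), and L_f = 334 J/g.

Net heat exchanged in the isolated system is zero:
warm ice to 0 °C: 58.1×2.09×(0 − (-5.96)) = 723.72
  latent heat to melt: 58.1×334 = 19405
  meltwater 0→T: 58.1×4.18×T = 242.86 T
  milk: 4833.9(T − 81.8)
5076.8 T = 395413 − 20129 = 375284
T ≈ 73.92 °C. Since T > 0 °C, the all-ice-melts assumption holds.

T_f ≈ 73.9 °C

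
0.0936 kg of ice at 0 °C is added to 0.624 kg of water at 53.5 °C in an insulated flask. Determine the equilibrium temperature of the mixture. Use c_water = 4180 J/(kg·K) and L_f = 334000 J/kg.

T_f ≈ 36.1 °C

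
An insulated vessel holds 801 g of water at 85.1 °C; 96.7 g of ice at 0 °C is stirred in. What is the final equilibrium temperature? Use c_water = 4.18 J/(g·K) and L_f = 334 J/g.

T_f ≈ 67.3 °C

Conservation of energy gives ΣQ = 0:
fusion: m_ice L_f = 96.7·334 = 32298; warm the meltwater: 404.21 T; water cools: 801·4.18·(T − 85.1) = 3348.2(T − 85.1)
3752.4 T = 284930 − 32298 = 252632
T ≈ 67.33 °C. Since T > 0 °C, the all-ice-melts assumption holds.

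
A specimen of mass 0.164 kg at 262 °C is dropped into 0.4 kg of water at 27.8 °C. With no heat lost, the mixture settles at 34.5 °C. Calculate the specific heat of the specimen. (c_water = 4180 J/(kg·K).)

c ≈ 300 J/(kg·K)

Heat lost by the specimen = heat gained by the water:
0.164·c·(262 − 34.5) = 0.4·4180·(34.5 − 27.8)
37.31 c = 11202  ⇒  c ≈ 300.3 J/(kg·K)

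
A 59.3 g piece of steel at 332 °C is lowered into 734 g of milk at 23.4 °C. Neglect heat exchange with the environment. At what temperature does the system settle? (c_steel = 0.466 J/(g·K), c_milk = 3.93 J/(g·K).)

Net heat exchanged in the isolated system is zero:
59.3×0.466×(T − 332) + 734×3.93×(T − 23.4) = 0
(27.63 + 2884.6) T = 27.63×332 + 2884.6×23.4
T ≈ 26.33 °C

T_f ≈ 26.3 °C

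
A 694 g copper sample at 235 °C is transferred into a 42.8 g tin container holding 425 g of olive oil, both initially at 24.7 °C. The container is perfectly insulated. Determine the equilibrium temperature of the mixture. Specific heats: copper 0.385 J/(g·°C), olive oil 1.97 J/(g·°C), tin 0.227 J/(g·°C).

T_f ≈ 75.1 °C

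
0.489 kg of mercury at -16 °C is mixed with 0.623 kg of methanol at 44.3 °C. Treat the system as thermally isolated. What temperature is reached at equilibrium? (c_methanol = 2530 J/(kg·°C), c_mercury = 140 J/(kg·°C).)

Conservation of energy gives ΣQ = 0:
0.623·2530·(T − 44.3) + 0.489·140·(T − (-16)) = 0
1576.2(T − 44.3) + 68.46(T − (-16)) = 0
(1576.2 + 68.46) T = 1576.2·44.3 + 68.46·(-16)
T = 68730/1644.7 ≈ 41.79 °C

T_f ≈ 41.8 °C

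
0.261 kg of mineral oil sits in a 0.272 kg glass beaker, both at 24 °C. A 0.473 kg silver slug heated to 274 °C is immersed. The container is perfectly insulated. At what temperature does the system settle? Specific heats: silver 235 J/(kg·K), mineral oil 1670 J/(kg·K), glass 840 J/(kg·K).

Setting the total heat transfer to zero:
0.473×235×(T − 274) + 0.261×1670×(T − 24) + 0.272×840×(T − 24) = 0
775.5 T = 46401
T = 46401 / 775.5 = 59.8 °C

T_f ≈ 59.8 °C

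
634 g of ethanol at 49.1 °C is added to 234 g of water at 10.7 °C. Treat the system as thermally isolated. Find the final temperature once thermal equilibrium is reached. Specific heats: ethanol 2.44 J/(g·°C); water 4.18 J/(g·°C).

T_f ≈ 34.2 °C

T_f = Σ m_i c_i T_i / Σ m_i c_i:
T_f = (1547·49.1 + 978.12·10.7) / (1547 + 978.12)
    = 86422 / 2525.1 ≈ 34.23 °C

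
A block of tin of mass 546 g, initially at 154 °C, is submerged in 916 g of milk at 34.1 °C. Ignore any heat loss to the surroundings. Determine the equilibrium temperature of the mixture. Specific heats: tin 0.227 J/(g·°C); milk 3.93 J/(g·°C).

Let T be the final temperature. ΣQ_i = 0:
546×0.227×(T − 154) + 916×3.93×(T − 34.1) = 0
3723.8 T = 141843
T = 141843 / 3723.8 = 38.1 °C

T_f ≈ 38.1 °C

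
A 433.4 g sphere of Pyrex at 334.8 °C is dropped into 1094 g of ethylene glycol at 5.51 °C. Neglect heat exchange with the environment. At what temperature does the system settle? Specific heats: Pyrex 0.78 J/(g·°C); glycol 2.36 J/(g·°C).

Net heat exchanged in the isolated system is zero:
433.4*0.78*(T − 334.8) + 1094*2.36*(T − 5.51) = 0
338.05(T − 334.8) + 2581.8(T − 5.51) = 0
(338.05 + 2581.8) T = 338.05*334.8 + 2581.8*5.51
T = 127406 / 2919.9 = 43.6 °C

T_f ≈ 43.6 °C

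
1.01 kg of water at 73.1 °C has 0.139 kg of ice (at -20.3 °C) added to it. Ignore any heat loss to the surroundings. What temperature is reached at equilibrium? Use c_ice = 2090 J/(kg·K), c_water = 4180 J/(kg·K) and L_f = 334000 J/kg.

Net heat exchanged in the isolated system is zero:
warm ice to 0 °C: 0.139·2090·(0 − (-20.3)) = 5897.4
  fusion: m_ice L_f = 0.139·334000 = 46426
  warm the meltwater: 581.02 T
  water: 4221.8(T − 73.1)
4802.8 T = 308614 − 52323 = 256290
T ≈ 53.36 °C. Since T > 0 °C, the all-ice-melts assumption holds.

T_f ≈ 53.4 °C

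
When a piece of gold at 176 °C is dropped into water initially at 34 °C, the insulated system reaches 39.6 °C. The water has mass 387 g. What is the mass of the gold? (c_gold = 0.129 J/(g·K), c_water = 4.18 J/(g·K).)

Heat lost by the gold = heat gained by the water:
m·0.129·(176 − 39.6) = 387·4.18·(39.6 − 34)
17.6 m = 9058.9  ⇒  m ≈ 514.8 g

m ≈ 515 g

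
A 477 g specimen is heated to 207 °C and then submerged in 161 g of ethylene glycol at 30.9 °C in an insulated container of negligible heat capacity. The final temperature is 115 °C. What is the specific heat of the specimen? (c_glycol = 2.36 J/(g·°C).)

Heat gained plus heat lost sum to zero:
477×c×(115 − 207) + 161×2.36×(115 − 30.9) = 0
-43884 c = -31955
c = -31955/-43884 ≈ 0.7282 J/(g·°C)

c ≈ 0.728 J/(g·°C)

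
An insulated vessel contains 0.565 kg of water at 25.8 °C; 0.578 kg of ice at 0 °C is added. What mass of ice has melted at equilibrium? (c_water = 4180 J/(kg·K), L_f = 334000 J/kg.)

m_melted ≈ 0.182 kg

Heat available from the water dropping to 0 °C: 0.565·4180·25.8 = 60932 J.
Melting all 0.578 kg of ice would need 0.578·334000 = 193052 J.
Since 60932 < 193052 J, not all the ice melts; equilibrium is at 0 °C.
m_melt = 60932 / L_f = 0.1824 kg.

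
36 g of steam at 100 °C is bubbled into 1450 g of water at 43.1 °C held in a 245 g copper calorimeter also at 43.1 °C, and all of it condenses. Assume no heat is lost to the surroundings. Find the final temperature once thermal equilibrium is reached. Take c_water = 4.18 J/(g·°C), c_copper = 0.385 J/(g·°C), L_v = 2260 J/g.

T_f ≈ 57.4 °C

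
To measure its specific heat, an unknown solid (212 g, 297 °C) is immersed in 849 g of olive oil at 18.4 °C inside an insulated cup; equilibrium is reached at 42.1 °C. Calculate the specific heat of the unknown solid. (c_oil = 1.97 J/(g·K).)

Taking heat into each body as positive, Σ m c ΔT = 0:
212·c·(42.1 − 297) + 849·1.97·(42.1 − 18.4) = 0
-54039 c = -39639
c = -39639/-54039 ≈ 0.7335 J/(g·K)

c ≈ 0.734 J/(g·K)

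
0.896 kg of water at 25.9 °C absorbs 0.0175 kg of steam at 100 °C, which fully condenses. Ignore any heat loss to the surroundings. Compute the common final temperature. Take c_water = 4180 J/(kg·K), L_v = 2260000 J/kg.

Sum of m c ΔT and latent-heat terms is zero:
condense steam: −0.0175×2260000 = −39550
  condensed water 100 °C→T: 73.15(T − 100)
  water warms: 0.896×4180×(T − 25.9) = 3745.3(T − 25.9)
3818.4 T = 39550 + 7315 + 97003 = 143868
T ≈ 37.68 °C (< 100 °C, so full condensation is consistent).

T_f ≈ 37.7 °C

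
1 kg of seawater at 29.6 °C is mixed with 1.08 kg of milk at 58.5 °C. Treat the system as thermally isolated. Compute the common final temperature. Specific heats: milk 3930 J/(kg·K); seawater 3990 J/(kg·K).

T_f = Σ m_i c_i T_i / Σ m_i c_i:
T_f = (4244.4×58.5 + 3990×29.6) / (4244.4 + 3990)
    = 366401 / 8234.4 ≈ 44.50 °C

T_f ≈ 44.5 °C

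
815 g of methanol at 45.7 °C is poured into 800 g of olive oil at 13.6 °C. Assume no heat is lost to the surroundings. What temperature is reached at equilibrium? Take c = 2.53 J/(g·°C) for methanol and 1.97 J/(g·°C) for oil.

T_f ≈ 31.8 °C

Conservation of energy gives ΣQ = 0:
815·2.53·(T − 45.7) + 800·1.97·(T − 13.6) = 0
2061.9(T − 45.7) + 1576(T − 13.6) = 0
3637.9 T = 115665
T = 115665/3637.9 ≈ 31.79 °C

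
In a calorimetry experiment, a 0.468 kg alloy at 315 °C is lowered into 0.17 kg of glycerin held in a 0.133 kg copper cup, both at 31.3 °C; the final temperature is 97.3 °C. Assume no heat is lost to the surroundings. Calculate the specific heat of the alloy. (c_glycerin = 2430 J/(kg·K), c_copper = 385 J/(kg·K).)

c ≈ 301 J/(kg·K)

Net heat exchanged in the isolated system is zero:
0.468·c·(97.3 − 315) + 0.17·2430·(97.3 − 31.3) + 0.133·385·(97.3 − 31.3) = 0
-101.88 c = -30644
c = -30644/-101.88 ≈ 300.8 J/(kg·K)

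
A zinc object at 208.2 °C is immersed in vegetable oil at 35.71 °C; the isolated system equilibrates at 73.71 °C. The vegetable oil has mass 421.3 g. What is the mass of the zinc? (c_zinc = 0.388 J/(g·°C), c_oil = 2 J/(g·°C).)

m ≈ 614 g

Setting the total heat transfer to zero:
m×0.388×(73.71 − 208.2) + 421.3×2×(73.71 − 35.71) = 0
-52.18 m = -32019
m = -32019/-52.18 ≈ 613.6 g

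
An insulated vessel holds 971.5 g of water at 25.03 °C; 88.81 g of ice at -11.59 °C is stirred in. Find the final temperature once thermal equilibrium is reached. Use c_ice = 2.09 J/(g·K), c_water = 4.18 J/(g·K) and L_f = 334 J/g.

Setting the total heat transfer to zero:
ice -11.59→0 °C: 88.81×2.09×11.59 = 2151.3; latent heat to melt: 88.81×334 = 29663; warm the meltwater: 371.23 T; water cools: 971.5×4.18×(T − 25.03) = 4060.9(T − 25.03)
4432.1 T = 101644 − 31814 = 69830
T ≈ 15.76 °C (positive, so assuming full melt was valid).

T_f ≈ 15.8 °C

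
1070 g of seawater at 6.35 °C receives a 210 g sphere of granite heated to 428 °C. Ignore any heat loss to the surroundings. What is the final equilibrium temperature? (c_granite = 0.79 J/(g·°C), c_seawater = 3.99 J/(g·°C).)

T_f ≈ 22.1 °C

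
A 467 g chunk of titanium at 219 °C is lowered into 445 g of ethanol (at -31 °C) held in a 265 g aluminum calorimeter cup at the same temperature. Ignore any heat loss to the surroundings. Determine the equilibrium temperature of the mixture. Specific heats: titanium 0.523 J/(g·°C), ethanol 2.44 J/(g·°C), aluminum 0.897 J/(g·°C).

T_f ≈ 7.9 °C

Conservation of energy gives ΣQ = 0:
467·0.523·(T − 219) + 445·2.44·(T − (-31)) + 265·0.897·(T − (-31)) = 0
244.24(T − 219) + 1085.8(T − (-31)) + 237.71(T − (-31)) = 0
(244.24 + 1085.8 + 237.71) T = 244.24·219 + 1085.8·(-31) + 237.71·(-31)
T = 12460 / 1567.7 = 7.95 °C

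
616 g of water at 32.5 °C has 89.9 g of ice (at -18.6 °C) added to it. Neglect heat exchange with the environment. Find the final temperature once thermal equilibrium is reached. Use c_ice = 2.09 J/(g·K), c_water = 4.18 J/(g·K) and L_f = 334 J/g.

T_f ≈ 17.0 °C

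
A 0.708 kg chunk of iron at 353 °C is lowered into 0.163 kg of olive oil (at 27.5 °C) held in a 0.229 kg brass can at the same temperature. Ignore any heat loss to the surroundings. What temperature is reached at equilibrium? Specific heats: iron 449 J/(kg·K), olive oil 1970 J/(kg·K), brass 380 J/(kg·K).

T_f ≈ 170.0 °C

Heat gained plus heat lost sum to zero:
0.708·449·(T − 353) + 0.163·1970·(T − 27.5) + 0.229·380·(T − 27.5) = 0
(317.89 + 321.11 + 87.02) T = 317.89·353 + 321.11·27.5 + 87.02·27.5
T = 123439 / 726.02 = 170 °C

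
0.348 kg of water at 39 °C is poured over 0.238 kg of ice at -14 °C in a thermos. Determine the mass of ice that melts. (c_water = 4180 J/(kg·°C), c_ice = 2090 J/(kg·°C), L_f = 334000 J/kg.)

m_melted ≈ 0.149 kg

Cooling the water to 0 °C releases 0.348×4180×39 = 56731 J.
Warming the ice to 0 °C takes 0.238×2090×14 = 6963.9 J, leaving 49767 J for melting.
To melt every bit of ice: 0.238×334000 = 79492 J.
That's not enough to melt it all — equilibrium is at 0 °C with ice remaining.
m_melted×334000 = 49767  ⇒  m_melted ≈ 0.149 kg.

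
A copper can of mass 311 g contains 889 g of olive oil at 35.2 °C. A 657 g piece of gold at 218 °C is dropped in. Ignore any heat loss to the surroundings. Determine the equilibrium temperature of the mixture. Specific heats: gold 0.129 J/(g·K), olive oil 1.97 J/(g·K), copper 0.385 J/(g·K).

With ΣQ=0 the equilibrium temperature is the m·c-weighted mean:
T_f = (84.75*218 + 1751.3*35.2 + 119.73*35.2) / (84.75 + 1751.3 + 119.73)
    = 84338 / 1955.8 ≈ 43.12 °C

T_f ≈ 43.1 °C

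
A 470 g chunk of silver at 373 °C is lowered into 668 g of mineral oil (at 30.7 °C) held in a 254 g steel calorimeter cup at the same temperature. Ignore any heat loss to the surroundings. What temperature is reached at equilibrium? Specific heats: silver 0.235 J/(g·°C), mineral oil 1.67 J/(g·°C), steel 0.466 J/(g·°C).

T_f ≈ 58.8 °C

With ΣQ=0 the equilibrium temperature is the m·c-weighted mean:
T_f = (110.45*373 + 1115.6*30.7 + 118.36*30.7) / (110.45 + 1115.6 + 118.36)
    = 79079 / 1344.4 ≈ 58.82 °C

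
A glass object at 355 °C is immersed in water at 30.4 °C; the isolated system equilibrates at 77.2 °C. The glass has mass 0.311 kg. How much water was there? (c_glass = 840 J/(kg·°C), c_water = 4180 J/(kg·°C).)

m ≈ 0.371 kg

|Q_glass| = |Q_water|:
0.311·840·(355 − 77.2) = m·4180·(77.2 − 30.4)
195624 m = 72572  ⇒  m ≈ 0.371 kg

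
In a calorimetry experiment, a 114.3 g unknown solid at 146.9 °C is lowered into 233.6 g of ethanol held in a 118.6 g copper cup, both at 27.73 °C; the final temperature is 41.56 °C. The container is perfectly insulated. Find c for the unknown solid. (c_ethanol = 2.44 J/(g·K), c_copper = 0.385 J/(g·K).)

Energy conservation, ΣQ = 0:
114.3·c·(41.56 − 146.9) + 233.6·2.44·(41.56 − 27.73) + 118.6·0.385·(41.56 − 27.73) = 0
-12040 c = -8514.4
c = -8514.4/-12040 ≈ 0.7072 J/(g·K)

c ≈ 0.707 J/(g·K)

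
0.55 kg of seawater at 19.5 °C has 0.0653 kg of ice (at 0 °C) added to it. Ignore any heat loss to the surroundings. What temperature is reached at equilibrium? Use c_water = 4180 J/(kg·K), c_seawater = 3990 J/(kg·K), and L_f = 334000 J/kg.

T_f ≈ 8.5 °C

Heat gained plus heat lost sum to zero:
latent heat to melt: 0.0653×334000 = 21810; warm the meltwater: 272.95 T; seawater cools: 0.55×3990×(T − 19.5) = 2194.5(T − 19.5)
2467.5 T = 42793 − 21810 = 20983
T ≈ 8.50 °C — above 0 °C, consistent with complete melting.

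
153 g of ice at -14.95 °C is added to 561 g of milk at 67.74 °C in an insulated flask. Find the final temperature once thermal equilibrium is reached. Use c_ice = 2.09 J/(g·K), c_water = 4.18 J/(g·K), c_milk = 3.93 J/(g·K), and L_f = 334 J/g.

T_f ≈ 32.9 °C

Setting the total heat transfer to zero:
warm ice to 0 °C: 153·2.09·(0 − (-14.95)) = 4780.6; latent heat to melt: 153·334 = 51102; warm the meltwater: 639.54 T; milk cools: 561·3.93·(T − 67.74) = 2204.7(T − 67.74)
2844.3 T = 149348 − 55883 = 93466
T ≈ 32.86 °C (positive, so assuming full melt was valid).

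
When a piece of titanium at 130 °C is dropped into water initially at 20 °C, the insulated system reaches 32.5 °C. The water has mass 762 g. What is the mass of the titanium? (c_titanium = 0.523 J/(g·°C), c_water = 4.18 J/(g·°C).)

m ≈ 781 g

Heat lost by the titanium = heat gained by the water:
m·0.523·(130 − 32.5) = 762·4.18·(32.5 − 20)
50.99 m = 39814  ⇒  m ≈ 780.8 g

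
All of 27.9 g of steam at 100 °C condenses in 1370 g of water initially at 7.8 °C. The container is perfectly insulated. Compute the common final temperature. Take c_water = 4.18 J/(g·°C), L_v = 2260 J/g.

T_f ≈ 20.4 °C

Net heat exchanged in the isolated system is zero:
latent heat released on condensation: 27.9×2260 = 63054
  condensate cools 100→T: 27.9×4.18×(T − 100) = 116.62(T − 100)
  water warms: 1370×4.18×(T − 7.8) = 5726.6(T − 7.8)
5843.2 T = 63054 + 11662 + 44667 = 119384
T ≈ 20.43 °C, under the boiling point, so the assumption holds.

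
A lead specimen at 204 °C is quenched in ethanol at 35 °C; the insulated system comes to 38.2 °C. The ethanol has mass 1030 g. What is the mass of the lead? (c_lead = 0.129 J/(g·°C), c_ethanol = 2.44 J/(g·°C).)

m ≈ 376 g

Heat lost by the lead = heat gained by the ethanol:
m·0.129·(204 − 38.2) = 1030·2.44·(38.2 − 35)
21.39 m = 8042.2  ⇒  m ≈ 376 g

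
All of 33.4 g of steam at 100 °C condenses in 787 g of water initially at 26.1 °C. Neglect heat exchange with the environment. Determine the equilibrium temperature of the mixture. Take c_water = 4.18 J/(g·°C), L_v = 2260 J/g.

T_f ≈ 51.1 °C

Energy conservation, ΣQ = 0:
latent heat released on condensation: 33.4×2260 = 75484
  condensate cools 100→T: 33.4×4.18×(T − 100) = 139.61(T − 100)
  original water: 3289.7(T − 26.1)
3429.3 T = 75484 + 13961 + 85860 = 175305
T ≈ 51.12 °C, under the boiling point, so the assumption holds.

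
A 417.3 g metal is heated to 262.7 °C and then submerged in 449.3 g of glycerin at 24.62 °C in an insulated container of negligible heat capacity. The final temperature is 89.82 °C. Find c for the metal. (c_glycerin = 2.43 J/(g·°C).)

m_s c (T_s − T_f) = m_glycerin c_glycerin (T_f − T_0):
417.3·c·(262.7 − 89.82) = 449.3·2.43·(89.82 − 24.62)
72143 c = 71185  ⇒  c ≈ 0.9867 J/(g·°C)

c ≈ 0.987 J/(g·°C)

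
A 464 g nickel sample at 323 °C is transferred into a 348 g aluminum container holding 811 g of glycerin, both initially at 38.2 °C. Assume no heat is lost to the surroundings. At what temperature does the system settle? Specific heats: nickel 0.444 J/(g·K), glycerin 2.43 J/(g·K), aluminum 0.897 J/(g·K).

T_f is the heat-capacity-weighted average of the initial temperatures:
T_f = (206.02·323 + 1970.7·38.2 + 312.16·38.2) / (206.02 + 1970.7 + 312.16)
    = 153749 / 2488.9 ≈ 61.77 °C

T_f ≈ 61.8 °C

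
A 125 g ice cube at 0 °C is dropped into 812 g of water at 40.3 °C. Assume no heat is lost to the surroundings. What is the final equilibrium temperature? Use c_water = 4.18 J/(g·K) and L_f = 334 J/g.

T_f ≈ 24.3 °C

Sum of m c ΔT and latent-heat terms is zero:
melt ice: 125×334 = 41750
  meltwater 0→T: 125×4.18×T = 522.5 T
  water: 3394.2(T − 40.3)
3916.7 T = 136785 − 41750 = 95035
T ≈ 24.26 °C (positive, so assuming full melt was valid).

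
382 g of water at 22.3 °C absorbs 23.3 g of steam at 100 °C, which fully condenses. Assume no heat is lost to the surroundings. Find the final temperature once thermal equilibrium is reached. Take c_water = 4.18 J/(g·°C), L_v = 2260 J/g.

Sum of m c ΔT and latent-heat terms is zero:
steam→water at 100 °C releases m L_v = 23.3×2260 = 52658; condensed water 100 °C→T: 97.39(T − 100); original water: 1596.8(T − 22.3)
1694.2 T = 52658 + 9739.4 + 35608 = 98005
T ≈ 57.85 °C, under the boiling point, so the assumption holds.

T_f ≈ 57.8 °C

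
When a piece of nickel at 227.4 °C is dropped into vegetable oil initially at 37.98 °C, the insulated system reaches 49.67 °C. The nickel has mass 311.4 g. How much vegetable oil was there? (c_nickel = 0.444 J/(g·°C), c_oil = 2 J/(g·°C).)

Heat lost by the nickel = heat gained by the oil:
311.4·0.444·(227.4 − 49.67) = m·2·(49.67 − 37.98)
23.38 m = 24573  ⇒  m ≈ 1051 g

m ≈ 1050 g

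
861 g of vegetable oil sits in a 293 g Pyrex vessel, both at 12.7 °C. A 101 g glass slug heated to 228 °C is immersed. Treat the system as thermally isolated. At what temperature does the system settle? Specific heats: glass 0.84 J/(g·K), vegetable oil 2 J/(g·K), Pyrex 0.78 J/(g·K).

Taking heat into each body as positive, Σ m c ΔT = 0:
101·0.84·(T − 228) + 861·2·(T − 12.7) + 293·0.78·(T − 12.7) = 0
84.84(T − 228) + 1722(T − 12.7) + 228.54(T − 12.7) = 0
2035.4 T = 44115
T ≈ 21.67 °C

T_f ≈ 21.7 °C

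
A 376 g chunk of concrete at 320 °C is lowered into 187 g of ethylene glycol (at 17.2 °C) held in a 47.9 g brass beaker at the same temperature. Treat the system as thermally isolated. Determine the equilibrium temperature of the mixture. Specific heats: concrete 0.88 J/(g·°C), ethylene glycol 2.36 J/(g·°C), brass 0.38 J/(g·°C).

Setting the total heat transfer to zero:
376×0.88×(T − 320) + 187×2.36×(T − 17.2) + 47.9×0.38×(T − 17.2) = 0
330.88(T − 320) + 441.32(T − 17.2) + 18.2(T − 17.2) = 0
790.4 T = 113785
T = 113785 / 790.4 = 144 °C

T_f ≈ 144.0 °C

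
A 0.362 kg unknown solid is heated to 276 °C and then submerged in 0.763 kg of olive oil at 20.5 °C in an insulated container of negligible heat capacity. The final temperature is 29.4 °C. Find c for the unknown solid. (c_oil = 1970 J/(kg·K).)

c ≈ 150 J/(kg·K)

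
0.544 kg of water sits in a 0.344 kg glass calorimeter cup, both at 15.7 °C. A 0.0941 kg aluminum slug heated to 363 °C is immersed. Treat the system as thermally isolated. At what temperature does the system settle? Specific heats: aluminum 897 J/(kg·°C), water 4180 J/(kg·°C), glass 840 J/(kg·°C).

T_f ≈ 26.8 °C

Setting the total heat transfer to zero:
0.0941·897·(T − 363) + 0.544·4180·(T − 15.7) + 0.344·840·(T − 15.7) = 0
(84.41 + 2273.9 + 288.96) T = 84.41·363 + 2273.9·15.7 + 288.96·15.7
T ≈ 26.77 °C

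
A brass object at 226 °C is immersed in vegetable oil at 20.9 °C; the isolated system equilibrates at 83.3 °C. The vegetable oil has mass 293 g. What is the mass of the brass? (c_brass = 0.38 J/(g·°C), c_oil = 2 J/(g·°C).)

Let T be the final temperature. ΣQ_i = 0:
m·0.38·(83.3 − 226) + 293·2·(83.3 − 20.9) = 0
-54.23 m = -36566
m = -36566/-54.23 ≈ 674.3 g

m ≈ 674 g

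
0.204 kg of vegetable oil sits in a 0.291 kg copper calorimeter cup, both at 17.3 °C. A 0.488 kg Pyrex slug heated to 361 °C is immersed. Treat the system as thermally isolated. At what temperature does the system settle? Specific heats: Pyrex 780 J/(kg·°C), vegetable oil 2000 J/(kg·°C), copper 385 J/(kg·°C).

T_f ≈ 162.6 °C

Let T be the final temperature. ΣQ_i = 0:
0.488·780·(T − 361) + 0.204·2000·(T − 17.3) + 0.291·385·(T − 17.3) = 0
900.67 T = 146408
T ≈ 162.55 °C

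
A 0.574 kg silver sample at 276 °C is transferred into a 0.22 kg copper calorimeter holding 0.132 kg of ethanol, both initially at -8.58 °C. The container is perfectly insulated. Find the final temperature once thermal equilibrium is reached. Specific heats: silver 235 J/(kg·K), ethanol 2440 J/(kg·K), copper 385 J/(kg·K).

Conservation of energy gives ΣQ = 0:
0.574·235·(T − 276) + 0.132·2440·(T − (-8.58)) + 0.22·385·(T − (-8.58)) = 0
(134.89 + 322.08 + 84.7) T = 134.89·276 + 322.08·(-8.58) + 84.7·(-8.58)
T ≈ 62.29 °C

T_f ≈ 62.3 °C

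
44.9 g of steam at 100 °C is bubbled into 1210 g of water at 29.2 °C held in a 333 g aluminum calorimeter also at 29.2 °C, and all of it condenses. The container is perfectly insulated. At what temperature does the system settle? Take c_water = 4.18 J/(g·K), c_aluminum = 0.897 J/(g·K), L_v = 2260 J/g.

T_f ≈ 49.9 °C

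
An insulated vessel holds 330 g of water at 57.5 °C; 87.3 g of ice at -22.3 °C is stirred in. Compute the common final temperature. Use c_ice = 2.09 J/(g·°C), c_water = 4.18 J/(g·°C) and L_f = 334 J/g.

T_f ≈ 26.4 °C

Conservation of energy gives ΣQ = 0:
warm ice to 0 °C: 87.3·2.09·(0 − (-22.3)) = 4068.8
  latent heat to melt: 87.3·334 = 29158
  meltwater 0→T: 87.3·4.18·T = 364.91 T
  water cools: 330·4.18·(T − 57.5) = 1379.4(T − 57.5)
1744.3 T = 79315 − 33227 = 46089
T ≈ 26.42 °C (positive, so assuming full melt was valid).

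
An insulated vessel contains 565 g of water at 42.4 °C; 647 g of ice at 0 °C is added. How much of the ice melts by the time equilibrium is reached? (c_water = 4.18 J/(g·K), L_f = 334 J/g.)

Water can give up m c ΔT = 565×4.18×42.4 = 100136 J before reaching 0 °C.
To melt every bit of ice: 647×334 = 216098 J.
That's not enough to melt it all — equilibrium is at 0 °C with ice remaining.
m_melt = 100136 / L_f = 299.8 g.

m_melted ≈ 300 g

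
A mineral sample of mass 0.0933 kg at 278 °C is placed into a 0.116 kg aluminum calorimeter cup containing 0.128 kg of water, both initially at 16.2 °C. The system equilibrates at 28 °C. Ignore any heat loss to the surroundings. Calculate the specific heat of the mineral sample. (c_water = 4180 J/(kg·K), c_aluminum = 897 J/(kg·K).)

Setting the total heat transfer to zero:
0.0933×c×(28 − 278) + 0.128×4180×(28 − 16.2) + 0.116×897×(28 − 16.2) = 0
-23.32 c = -7541.3
c = -7541.3/-23.32 ≈ 323.3 J/(kg·K)

c ≈ 323 J/(kg·K)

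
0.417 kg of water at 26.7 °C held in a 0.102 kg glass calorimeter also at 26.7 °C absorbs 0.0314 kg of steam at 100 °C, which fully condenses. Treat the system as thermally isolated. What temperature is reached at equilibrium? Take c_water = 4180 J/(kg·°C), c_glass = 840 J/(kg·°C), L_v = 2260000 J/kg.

T_f ≈ 67.8 °C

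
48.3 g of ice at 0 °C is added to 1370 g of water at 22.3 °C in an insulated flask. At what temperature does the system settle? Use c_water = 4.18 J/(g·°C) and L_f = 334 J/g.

Heat gained plus heat lost sum to zero:
latent heat to melt: 48.3·334 = 16132
  meltwater 0→T: 48.3·4.18·T = 201.89 T
  water cools: 1370·4.18·(T − 22.3) = 5726.6(T − 22.3)
5928.5 T = 127703 − 16132 = 111571
T ≈ 18.82 °C. Since T > 0 °C, the all-ice-melts assumption holds.

T_f ≈ 18.8 °C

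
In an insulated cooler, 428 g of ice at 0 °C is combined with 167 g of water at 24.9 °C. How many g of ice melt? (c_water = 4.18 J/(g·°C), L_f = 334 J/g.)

m_melted ≈ 52 g

Water can give up m c ΔT = 167·4.18·24.9 = 17382 J before reaching 0 °C.
Melting all 428 g of ice would need 428·334 = 142952 J.
17382 J < 142952 J, so only part of the ice melts and the system sits at 0 °C.
Mass melted = 17382/334 ≈ 52.04 g.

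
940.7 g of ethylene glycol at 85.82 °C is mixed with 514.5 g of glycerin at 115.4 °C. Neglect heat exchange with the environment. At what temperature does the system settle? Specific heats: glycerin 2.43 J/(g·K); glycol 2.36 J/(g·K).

T_f = Σ m_i c_i T_i / Σ m_i c_i:
T_f = (1250.2*115.4 + 2220.1*85.82) / (1250.2 + 2220.1)
    = 334802 / 3470.3 ≈ 96.48 °C

T_f ≈ 96.5 °C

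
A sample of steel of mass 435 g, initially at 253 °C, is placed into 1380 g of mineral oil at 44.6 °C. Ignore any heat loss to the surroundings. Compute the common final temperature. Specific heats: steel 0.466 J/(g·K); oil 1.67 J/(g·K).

T_f ≈ 61.4 °C

T_f = Σ m_i c_i T_i / Σ m_i c_i:
T_f = (202.71*253 + 2304.6*44.6) / (202.71 + 2304.6)
    = 154071 / 2507.3 ≈ 61.45 °C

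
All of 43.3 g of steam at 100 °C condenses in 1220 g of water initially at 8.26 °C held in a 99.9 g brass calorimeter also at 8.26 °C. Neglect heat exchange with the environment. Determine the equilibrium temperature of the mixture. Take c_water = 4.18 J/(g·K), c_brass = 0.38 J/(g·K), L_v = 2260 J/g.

Energy conservation, ΣQ = 0:
latent heat released on condensation: 43.3×2260 = 97858
  condensate cools 100→T: 43.3×4.18×(T − 100) = 180.99(T − 100)
  original water: 5099.6(T − 8.26)
  cup: 37.96(T − 8.26)
5318.6 T = 97858 + 18099 + 42436 = 158394
T ≈ 29.78 °C (< 100 °C, so full condensation is consistent).

T_f ≈ 29.8 °C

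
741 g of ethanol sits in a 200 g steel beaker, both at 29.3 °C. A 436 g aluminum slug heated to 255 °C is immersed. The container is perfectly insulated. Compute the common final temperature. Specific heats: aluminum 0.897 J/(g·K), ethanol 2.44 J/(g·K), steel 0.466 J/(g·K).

Taking heat into each body as positive, Σ m c ΔT = 0:
436×0.897×(T − 255) + 741×2.44×(T − 29.3) + 200×0.466×(T − 29.3) = 0
391.09(T − 255) + 1808(T − 29.3) + 93.2(T − 29.3) = 0
2292.3 T = 155435
T = 155435 / 2292.3 = 67.8 °C

T_f ≈ 67.8 °C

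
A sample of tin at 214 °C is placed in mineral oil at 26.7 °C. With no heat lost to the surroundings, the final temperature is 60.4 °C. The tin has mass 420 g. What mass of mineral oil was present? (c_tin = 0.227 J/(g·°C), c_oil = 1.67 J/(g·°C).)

Heat gained plus heat lost sum to zero:
420×0.227×(60.4 − 214) + m×1.67×(60.4 − 26.7) = 0
56.28 m = 14644
m = 14644/56.28 ≈ 260.2 g

m ≈ 260 g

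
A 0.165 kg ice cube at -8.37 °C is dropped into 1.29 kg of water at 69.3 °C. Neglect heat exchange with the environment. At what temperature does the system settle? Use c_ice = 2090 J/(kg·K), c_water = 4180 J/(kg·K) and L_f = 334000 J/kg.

Taking heat into each body as positive, Σ m c ΔT = 0:
ice -8.37→0 °C: 0.165×2090×8.37 = 2886.4
  latent heat to melt: 0.165×334000 = 55110
  warm the meltwater: 689.7 T
  water: 5392.2(T − 69.3)
6081.9 T = 373679 − 57996 = 315683
T ≈ 51.91 °C (positive, so assuming full melt was valid).

T_f ≈ 51.9 °C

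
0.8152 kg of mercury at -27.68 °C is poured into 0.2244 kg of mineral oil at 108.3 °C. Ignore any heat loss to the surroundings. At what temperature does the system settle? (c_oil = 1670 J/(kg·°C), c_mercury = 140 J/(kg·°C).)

T_f ≈ 76.6 °C

Setting the total heat transfer to zero:
0.2244·1670·(T − 108.3) + 0.8152·140·(T − (-27.68)) = 0
374.75(T − 108.3) + 114.13(T − (-27.68)) = 0
488.88 T = 37426
T ≈ 76.56 °C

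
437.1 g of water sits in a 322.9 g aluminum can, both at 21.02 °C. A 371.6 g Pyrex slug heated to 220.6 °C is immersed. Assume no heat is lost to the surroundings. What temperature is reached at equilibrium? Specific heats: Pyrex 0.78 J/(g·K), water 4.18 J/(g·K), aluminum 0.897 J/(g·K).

Energy conservation, ΣQ = 0:
371.6×0.78×(T − 220.6) + 437.1×4.18×(T − 21.02) + 322.9×0.897×(T − 21.02) = 0
(289.85 + 1827.1 + 289.64) T = 289.85×220.6 + 1827.1×21.02 + 289.64×21.02
T = 108434 / 2406.6 = 45.1 °C

T_f ≈ 45.1 °C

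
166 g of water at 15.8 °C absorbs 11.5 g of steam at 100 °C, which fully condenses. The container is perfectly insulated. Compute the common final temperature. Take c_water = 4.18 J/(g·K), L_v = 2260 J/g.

T_f ≈ 56.3 °C

Conservation of energy gives ΣQ = 0:
latent heat released on condensation: 11.5×2260 = 25990; condensed water 100 °C→T: 48.07(T − 100); original water: 693.88(T − 15.8)
741.95 T = 25990 + 4807 + 10963 = 41760
T ≈ 56.28 °C — below 100 °C, confirming all the steam condensed.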